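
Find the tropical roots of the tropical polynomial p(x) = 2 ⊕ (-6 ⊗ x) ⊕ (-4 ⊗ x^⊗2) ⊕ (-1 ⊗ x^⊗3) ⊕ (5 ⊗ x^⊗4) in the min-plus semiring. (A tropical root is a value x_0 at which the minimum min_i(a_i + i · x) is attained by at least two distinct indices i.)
Roots: {-6, -3, -2, 8}

Each tropical root is a break point of the lower envelope of the lines y = a_i + i · x (there are 5 lines, with slopes 0, 1, ..., 4). Only the lines that attain the minimum somewhere contribute to roots; other lines are dominated. Here the surviving (envelope) indices are i = 4, i = 3, i = 2, i = 1, i = 0.
Intersections between consecutive envelope lines give the roots: for adjacent envelope indices i < j the intersection is x = (a_i − a_j) / (j − i). Reading off the sorted break points: {-6, -3, -2, 8}.
Verification: at each break x_0, at least two indices attain the minimum of min_i(a_i + i · x_0).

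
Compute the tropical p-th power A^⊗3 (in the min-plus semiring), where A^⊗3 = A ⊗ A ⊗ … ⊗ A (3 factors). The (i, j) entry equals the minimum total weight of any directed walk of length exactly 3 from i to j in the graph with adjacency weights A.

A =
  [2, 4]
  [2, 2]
A^⊗3 =
  [6, 8]
  [6, 6]

Each entry (A^⊗3)_ij equals the minimum over all length-3 walks i = v_0 → v_1 → … → v_3 = j of Σ_t A[v_t][v_{t+1}]. For example, for (i, j) = (0, 1) we minimise over 4 possible intermediate vertex sequences; the minimum is 8, attained along the walk 0 → 0 → 0 → 1.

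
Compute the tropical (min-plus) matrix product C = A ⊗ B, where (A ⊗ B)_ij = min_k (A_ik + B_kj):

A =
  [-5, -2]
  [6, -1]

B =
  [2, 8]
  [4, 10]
A ⊗ B =
  [-3, 3]
  [3, 9]

Apply the min-plus product entry-by-entry:
  C[0][0] = min over k of (A[0][0] + B[0][0] = -5 + 2 = -3, A[0][1] + B[1][0] = -2 + 4 = 2) = -3 (attained at k = 0)
  C[0][1] = min over k of (A[0][0] + B[0][1] = -5 + 8 = 3, A[0][1] + B[1][1] = -2 + 10 = 8) = 3 (attained at k = 0)
  C[1][0] = min over k of (A[1][0] + B[0][0] = 6 + 2 = 8, A[1][1] + B[1][0] = -1 + 4 = 3) = 3 (attained at k = 1)
  C[1][1] = min over k of (A[1][0] + B[0][1] = 6 + 8 = 14, A[1][1] + B[1][1] = -1 + 10 = 9) = 9 (attained at k = 1)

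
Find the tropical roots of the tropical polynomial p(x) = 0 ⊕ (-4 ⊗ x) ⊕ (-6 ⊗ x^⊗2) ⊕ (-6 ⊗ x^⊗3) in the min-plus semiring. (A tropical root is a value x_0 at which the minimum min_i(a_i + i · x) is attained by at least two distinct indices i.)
Roots: {0, 2, 4}

Each tropical root is a break point of the lower envelope of the lines y = a_i + i · x (there are 4 lines, with slopes 0, 1, ..., 3). Only the lines that attain the minimum somewhere contribute to roots; other lines are dominated. Here the surviving (envelope) indices are i = 3, i = 2, i = 1, i = 0.
Intersections between consecutive envelope lines give the roots: for adjacent envelope indices i < j the intersection is x = (a_i − a_j) / (j − i). Reading off the sorted break points: {0, 2, 4}.
Verification: at each break x_0, at least two indices attain the minimum of min_i(a_i + i · x_0).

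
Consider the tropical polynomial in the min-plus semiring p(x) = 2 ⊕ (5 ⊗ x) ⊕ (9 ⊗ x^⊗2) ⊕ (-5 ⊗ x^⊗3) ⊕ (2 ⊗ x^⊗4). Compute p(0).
p(0) = -5

A tropical monomial a ⊗ x^⊗i evaluates to a + i · x. Evaluating each term at x = 0:
  Term 0 contributes 2 + 0 · 0 = 2
  Term 1 contributes 5 + 1 · 0 = 5
  Term 2 contributes 9 + 2 · 0 = 9
  Term 3 contributes -5 + 3 · 0 = -5
  Term 4 contributes 2 + 4 · 0 = 2
p(0) = ⊕ of these = min[2, 5, 9, -5, 2] = -5.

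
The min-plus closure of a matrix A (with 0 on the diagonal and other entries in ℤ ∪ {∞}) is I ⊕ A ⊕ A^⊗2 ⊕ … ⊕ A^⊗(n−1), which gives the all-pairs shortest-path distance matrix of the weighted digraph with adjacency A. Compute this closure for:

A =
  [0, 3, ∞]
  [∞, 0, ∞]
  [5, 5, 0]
Closure =
  [0, 3, ∞]
  [∞, 0, ∞]
  [5, 5, 0]

This is the Floyd-Warshall all-pairs shortest-path computation. For each intermediate vertex k = 0, 1, …, 2, update dist[i][j] ← min(dist[i][j], dist[i][k] + dist[k][j]). The final matrix gives, for each (i, j), the minimum total weight of any directed path from i to j (possibly empty when i = j).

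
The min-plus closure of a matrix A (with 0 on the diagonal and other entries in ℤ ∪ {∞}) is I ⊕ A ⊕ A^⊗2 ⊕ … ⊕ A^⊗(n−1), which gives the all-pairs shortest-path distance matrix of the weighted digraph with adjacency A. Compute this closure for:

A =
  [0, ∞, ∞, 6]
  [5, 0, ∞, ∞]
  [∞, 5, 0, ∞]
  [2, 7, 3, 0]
Closure =
  [0, 13, 9, 6]
  [5, 0, 14, 11]
  [10, 5, 0, 16]
  [2, 7, 3, 0]

This is the Floyd-Warshall all-pairs shortest-path computation. For each intermediate vertex k = 0, 1, …, 3, update dist[i][j] ← min(dist[i][j], dist[i][k] + dist[k][j]). The final matrix gives, for each (i, j), the minimum total weight of any directed path from i to j (possibly empty when i = j).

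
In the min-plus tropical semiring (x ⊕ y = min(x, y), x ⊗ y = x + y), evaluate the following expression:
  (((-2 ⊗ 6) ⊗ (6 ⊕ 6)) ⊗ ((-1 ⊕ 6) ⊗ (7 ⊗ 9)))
(((-2 ⊗ 6) ⊗ (6 ⊕ 6)) ⊗ ((-1 ⊕ 6) ⊗ (7 ⊗ 9))) = 25

Expand innermost to outermost. Recall ⊕ takes the minimum of its arguments and ⊗ takes their sum. Working out the expression (((-2 ⊗ 6) ⊗ (6 ⊕ 6)) ⊗ ((-1 ⊕ 6) ⊗ (7 ⊗ 9))) gives 25.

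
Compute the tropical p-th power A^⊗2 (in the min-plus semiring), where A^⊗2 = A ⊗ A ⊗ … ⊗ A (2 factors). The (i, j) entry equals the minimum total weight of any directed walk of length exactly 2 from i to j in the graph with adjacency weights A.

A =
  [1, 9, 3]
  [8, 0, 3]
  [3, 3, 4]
A^⊗2 =
  [2, 6, 4]
  [6, 0, 3]
  [4, 3, 6]

Each entry (A^⊗2)_ij equals the minimum over all length-2 walks i = v_0 → v_1 → … → v_2 = j of Σ_t A[v_t][v_{t+1}]. For example, for (i, j) = (0, 2) we minimise over 3 possible intermediate vertex sequences; the minimum is 4, attained along the walk 0 → 0 → 2.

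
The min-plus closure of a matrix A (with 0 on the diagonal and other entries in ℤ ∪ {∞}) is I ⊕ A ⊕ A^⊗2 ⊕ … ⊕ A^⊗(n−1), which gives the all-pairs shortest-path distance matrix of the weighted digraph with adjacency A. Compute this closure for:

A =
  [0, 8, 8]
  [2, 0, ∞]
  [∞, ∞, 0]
Closure =
  [0, 8, 8]
  [2, 0, 10]
  [∞, ∞, 0]

This is the Floyd-Warshall all-pairs shortest-path computation. For each intermediate vertex k = 0, 1, …, 2, update dist[i][j] ← min(dist[i][j], dist[i][k] + dist[k][j]). The final matrix gives, for each (i, j), the minimum total weight of any directed path from i to j (possibly empty when i = j).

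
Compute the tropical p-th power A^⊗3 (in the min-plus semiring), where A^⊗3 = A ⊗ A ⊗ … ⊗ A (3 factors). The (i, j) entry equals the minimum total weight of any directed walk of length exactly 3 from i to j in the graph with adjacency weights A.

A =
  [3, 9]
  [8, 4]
A^⊗3 =
  [9, 15]
  [14, 12]

Each entry (A^⊗3)_ij equals the minimum over all length-3 walks i = v_0 → v_1 → … → v_3 = j of Σ_t A[v_t][v_{t+1}]. For example, for (i, j) = (0, 1) we minimise over 4 possible intermediate vertex sequences; the minimum is 15, attained along the walk 0 → 0 → 0 → 1.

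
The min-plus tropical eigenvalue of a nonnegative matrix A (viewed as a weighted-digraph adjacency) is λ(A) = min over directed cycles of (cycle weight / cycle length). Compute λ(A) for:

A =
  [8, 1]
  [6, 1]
λ(A) = 1

Enumerate directed cycles and compute their means (weight / length). Sample:
  cycle 0 → 0: weight = 8, length = 1, mean = 8/1 ≈ 8.000
  cycle 1 → 1: weight = 1, length = 1, mean = 1/1 ≈ 1.000
  cycle 0 → 1 → 0: weight = 7, length = 2, mean = 7/2 ≈ 3.500
  cycle 1 → 0 → 1: weight = 7, length = 2, mean = 7/2 ≈ 3.500
Minimum mean = 1.000, attained e.g. along the cycle 1 → 1 with weight 1 and length 1. So λ(A) = 1/1 = 1.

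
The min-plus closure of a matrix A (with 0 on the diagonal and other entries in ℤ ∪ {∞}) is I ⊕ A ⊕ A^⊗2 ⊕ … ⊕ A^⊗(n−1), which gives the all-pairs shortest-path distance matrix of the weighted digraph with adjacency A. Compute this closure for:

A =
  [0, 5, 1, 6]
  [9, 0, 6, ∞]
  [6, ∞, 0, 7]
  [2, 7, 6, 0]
Closure =
  [0, 5, 1, 6]
  [9, 0, 6, 13]
  [6, 11, 0, 7]
  [2, 7, 3, 0]

This is the Floyd-Warshall all-pairs shortest-path computation. For each intermediate vertex k = 0, 1, …, 3, update dist[i][j] ← min(dist[i][j], dist[i][k] + dist[k][j]). The final matrix gives, for each (i, j), the minimum total weight of any directed path from i to j (possibly empty when i = j).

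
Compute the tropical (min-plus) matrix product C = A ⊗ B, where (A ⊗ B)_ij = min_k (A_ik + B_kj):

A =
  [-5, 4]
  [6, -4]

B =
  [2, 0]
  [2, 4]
A ⊗ B =
  [-3, -5]
  [-2, 0]

Apply the min-plus product entry-by-entry:
  C[0][0] = min over k of (A[0][0] + B[0][0] = -5 + 2 = -3, A[0][1] + B[1][0] = 4 + 2 = 6) = -3 (attained at k = 0)
  C[0][1] = min over k of (A[0][0] + B[0][1] = -5 + 0 = -5, A[0][1] + B[1][1] = 4 + 4 = 8) = -5 (attained at k = 0)
  C[1][0] = min over k of (A[1][0] + B[0][0] = 6 + 2 = 8, A[1][1] + B[1][0] = -4 + 2 = -2) = -2 (attained at k = 1)
  C[1][1] = min over k of (A[1][0] + B[0][1] = 6 + 0 = 6, A[1][1] + B[1][1] = -4 + 4 = 0) = 0 (attained at k = 1)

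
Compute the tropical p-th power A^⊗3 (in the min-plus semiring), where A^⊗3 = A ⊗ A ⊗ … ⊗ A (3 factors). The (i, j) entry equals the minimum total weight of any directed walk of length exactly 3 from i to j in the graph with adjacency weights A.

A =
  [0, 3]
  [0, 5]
A^⊗3 =
  [0, 3]
  [0, 3]

Each entry (A^⊗3)_ij equals the minimum over all length-3 walks i = v_0 → v_1 → … → v_3 = j of Σ_t A[v_t][v_{t+1}]. For example, for (i, j) = (0, 1) we minimise over 4 possible intermediate vertex sequences; the minimum is 3, attained along the walk 0 → 0 → 0 → 1.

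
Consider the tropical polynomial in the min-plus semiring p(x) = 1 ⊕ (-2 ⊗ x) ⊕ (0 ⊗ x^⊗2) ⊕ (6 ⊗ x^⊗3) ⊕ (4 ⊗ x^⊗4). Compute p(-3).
p(-3) = -8

A tropical monomial a ⊗ x^⊗i evaluates to a + i · x. Evaluating each term at x = -3:
  Term 0 contributes 1 + 0 · -3 = 1
  Term 1 contributes -2 + 1 · -3 = -5
  Term 2 contributes 0 + 2 · -3 = -6
  Term 3 contributes 6 + 3 · -3 = -3
  Term 4 contributes 4 + 4 · -3 = -8
p(-3) = ⊕ of these = min[1, -5, -6, -3, -8] = -8.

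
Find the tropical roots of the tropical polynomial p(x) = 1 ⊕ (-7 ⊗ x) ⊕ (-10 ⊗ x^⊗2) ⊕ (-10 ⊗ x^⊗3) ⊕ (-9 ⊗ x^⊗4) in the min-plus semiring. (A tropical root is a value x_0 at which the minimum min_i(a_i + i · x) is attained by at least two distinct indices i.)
Roots: {-1, 0, 3, 8}

Each tropical root is a break point of the lower envelope of the lines y = a_i + i · x (there are 5 lines, with slopes 0, 1, ..., 4). Only the lines that attain the minimum somewhere contribute to roots; other lines are dominated. Here the surviving (envelope) indices are i = 4, i = 3, i = 2, i = 1, i = 0.
Intersections between consecutive envelope lines give the roots: for adjacent envelope indices i < j the intersection is x = (a_i − a_j) / (j − i). Reading off the sorted break points: {-1, 0, 3, 8}.
Verification: at each break x_0, at least two indices attain the minimum of min_i(a_i + i · x_0).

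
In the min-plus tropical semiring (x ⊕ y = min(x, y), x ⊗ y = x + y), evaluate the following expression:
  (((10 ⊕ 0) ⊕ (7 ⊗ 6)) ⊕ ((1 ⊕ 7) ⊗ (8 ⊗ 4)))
(((10 ⊕ 0) ⊕ (7 ⊗ 6)) ⊕ ((1 ⊕ 7) ⊗ (8 ⊗ 4))) = 0

Expand innermost to outermost. Recall ⊕ takes the minimum of its arguments and ⊗ takes their sum. Working out the expression (((10 ⊕ 0) ⊕ (7 ⊗ 6)) ⊕ ((1 ⊕ 7) ⊗ (8 ⊗ 4))) gives 0.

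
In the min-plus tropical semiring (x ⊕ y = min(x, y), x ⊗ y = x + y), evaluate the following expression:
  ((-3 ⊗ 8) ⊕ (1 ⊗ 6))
((-3 ⊗ 8) ⊕ (1 ⊗ 6)) = 5

Expand innermost to outermost. Recall ⊕ takes the minimum of its arguments and ⊗ takes their sum. Working out the expression ((-3 ⊗ 8) ⊕ (1 ⊗ 6)) gives 5.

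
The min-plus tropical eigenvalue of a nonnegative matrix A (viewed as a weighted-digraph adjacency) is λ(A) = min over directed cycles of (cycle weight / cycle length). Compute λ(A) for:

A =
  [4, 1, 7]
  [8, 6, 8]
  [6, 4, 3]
λ(A) = 3

Enumerate directed cycles and compute their means (weight / length). Sample:
  cycle 0 → 0: weight = 4, length = 1, mean = 4/1 ≈ 4.000
  cycle 1 → 1: weight = 6, length = 1, mean = 6/1 ≈ 6.000
  cycle 2 → 2: weight = 3, length = 1, mean = 3/1 ≈ 3.000
  cycle 0 → 1 → 0: weight = 9, length = 2, mean = 9/2 ≈ 4.500
  cycle 0 → 2 → 0: weight = 13, length = 2, mean = 13/2 ≈ 6.500
  cycle 1 → 0 → 1: weight = 9, length = 2, mean = 9/2 ≈ 4.500
Minimum mean = 3.000, attained e.g. along the cycle 2 → 2 with weight 3 and length 1. So λ(A) = 3/1 = 3.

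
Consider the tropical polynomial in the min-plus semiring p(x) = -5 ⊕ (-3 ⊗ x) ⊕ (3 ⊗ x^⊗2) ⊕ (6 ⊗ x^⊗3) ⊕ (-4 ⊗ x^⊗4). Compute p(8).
p(8) = -5

A tropical monomial a ⊗ x^⊗i evaluates to a + i · x. Evaluating each term at x = 8:
  Term 0 contributes -5 + 0 · 8 = -5
  Term 1 contributes -3 + 1 · 8 = 5
  Term 2 contributes 3 + 2 · 8 = 19
  Term 3 contributes 6 + 3 · 8 = 30
  Term 4 contributes -4 + 4 · 8 = 28
p(8) = ⊕ of these = min[-5, 5, 19, 30, 28] = -5.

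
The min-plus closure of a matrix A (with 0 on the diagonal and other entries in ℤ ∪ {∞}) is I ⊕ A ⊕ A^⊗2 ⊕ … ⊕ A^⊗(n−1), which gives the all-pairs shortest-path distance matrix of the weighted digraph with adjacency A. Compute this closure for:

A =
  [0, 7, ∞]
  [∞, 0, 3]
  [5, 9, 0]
Closure =
  [0, 7, 10]
  [8, 0, 3]
  [5, 9, 0]

This is the Floyd-Warshall all-pairs shortest-path computation. For each intermediate vertex k = 0, 1, …, 2, update dist[i][j] ← min(dist[i][j], dist[i][k] + dist[k][j]). The final matrix gives, for each (i, j), the minimum total weight of any directed path from i to j (possibly empty when i = j).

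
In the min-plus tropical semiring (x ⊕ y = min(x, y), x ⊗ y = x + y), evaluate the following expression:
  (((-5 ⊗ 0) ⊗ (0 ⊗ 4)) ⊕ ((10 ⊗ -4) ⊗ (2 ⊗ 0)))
(((-5 ⊗ 0) ⊗ (0 ⊗ 4)) ⊕ ((10 ⊗ -4) ⊗ (2 ⊗ 0))) = -1

Expand innermost to outermost. Recall ⊕ takes the minimum of its arguments and ⊗ takes their sum. Working out the expression (((-5 ⊗ 0) ⊗ (0 ⊗ 4)) ⊕ ((10 ⊗ -4) ⊗ (2 ⊗ 0))) gives -1.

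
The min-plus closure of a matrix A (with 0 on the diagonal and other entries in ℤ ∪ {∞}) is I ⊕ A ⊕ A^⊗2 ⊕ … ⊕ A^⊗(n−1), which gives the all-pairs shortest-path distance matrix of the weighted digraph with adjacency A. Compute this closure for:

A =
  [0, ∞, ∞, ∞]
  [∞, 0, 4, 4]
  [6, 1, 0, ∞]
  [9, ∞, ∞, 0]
Closure =
  [0, ∞, ∞, ∞]
  [10, 0, 4, 4]
  [6, 1, 0, 5]
  [9, ∞, ∞, 0]

This is the Floyd-Warshall all-pairs shortest-path computation. For each intermediate vertex k = 0, 1, …, 3, update dist[i][j] ← min(dist[i][j], dist[i][k] + dist[k][j]). The final matrix gives, for each (i, j), the minimum total weight of any directed path from i to j (possibly empty when i = j).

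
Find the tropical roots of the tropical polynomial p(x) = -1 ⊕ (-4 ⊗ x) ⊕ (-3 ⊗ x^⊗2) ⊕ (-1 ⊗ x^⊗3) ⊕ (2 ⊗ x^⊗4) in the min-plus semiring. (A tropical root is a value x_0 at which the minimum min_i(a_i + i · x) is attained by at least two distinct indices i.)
Roots: {-3, -2, -1, 3}

Each tropical root is a break point of the lower envelope of the lines y = a_i + i · x (there are 5 lines, with slopes 0, 1, ..., 4). Only the lines that attain the minimum somewhere contribute to roots; other lines are dominated. Here the surviving (envelope) indices are i = 4, i = 3, i = 2, i = 1, i = 0.
Intersections between consecutive envelope lines give the roots: for adjacent envelope indices i < j the intersection is x = (a_i − a_j) / (j − i). Reading off the sorted break points: {-3, -2, -1, 3}.
Verification: at each break x_0, at least two indices attain the minimum of min_i(a_i + i · x_0).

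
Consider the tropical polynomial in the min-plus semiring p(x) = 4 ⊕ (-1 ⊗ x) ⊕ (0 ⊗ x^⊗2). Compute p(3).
p(3) = 2

A tropical monomial a ⊗ x^⊗i evaluates to a + i · x. Evaluating each term at x = 3:
  Term 0 contributes 4 + 0 · 3 = 4
  Term 1 contributes -1 + 1 · 3 = 2
  Term 2 contributes 0 + 2 · 3 = 6
p(3) = ⊕ of these = min[4, 2, 6] = 2.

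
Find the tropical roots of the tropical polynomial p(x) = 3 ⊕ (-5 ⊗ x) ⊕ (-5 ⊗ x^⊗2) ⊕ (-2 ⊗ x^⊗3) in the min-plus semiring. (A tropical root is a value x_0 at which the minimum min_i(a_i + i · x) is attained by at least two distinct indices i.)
Roots: {-3, 0, 8}

Each tropical root is a break point of the lower envelope of the lines y = a_i + i · x (there are 4 lines, with slopes 0, 1, ..., 3). Only the lines that attain the minimum somewhere contribute to roots; other lines are dominated. Here the surviving (envelope) indices are i = 3, i = 2, i = 1, i = 0.
Intersections between consecutive envelope lines give the roots: for adjacent envelope indices i < j the intersection is x = (a_i − a_j) / (j − i). Reading off the sorted break points: {-3, 0, 8}.
Verification: at each break x_0, at least two indices attain the minimum of min_i(a_i + i · x_0).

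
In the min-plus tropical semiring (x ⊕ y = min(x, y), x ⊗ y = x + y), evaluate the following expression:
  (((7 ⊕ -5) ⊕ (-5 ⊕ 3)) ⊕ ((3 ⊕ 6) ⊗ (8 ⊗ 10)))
(((7 ⊕ -5) ⊕ (-5 ⊕ 3)) ⊕ ((3 ⊕ 6) ⊗ (8 ⊗ 10))) = -5

Expand innermost to outermost. Recall ⊕ takes the minimum of its arguments and ⊗ takes their sum. Working out the expression (((7 ⊕ -5) ⊕ (-5 ⊕ 3)) ⊕ ((3 ⊕ 6) ⊗ (8 ⊗ 10))) gives -5.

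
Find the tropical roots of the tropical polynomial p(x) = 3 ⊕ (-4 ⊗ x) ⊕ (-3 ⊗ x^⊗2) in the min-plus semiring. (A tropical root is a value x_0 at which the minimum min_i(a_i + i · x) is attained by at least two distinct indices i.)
Roots: {-1, 7}

Each tropical root is a break point of the lower envelope of the lines y = a_i + i · x (there are 3 lines, with slopes 0, 1, ..., 2). Only the lines that attain the minimum somewhere contribute to roots; other lines are dominated. Here the surviving (envelope) indices are i = 2, i = 1, i = 0.
Intersections between consecutive envelope lines give the roots: for adjacent envelope indices i < j the intersection is x = (a_i − a_j) / (j − i). Reading off the sorted break points: {-1, 7}.
Verification: at each break x_0, at least two indices attain the minimum of min_i(a_i + i · x_0).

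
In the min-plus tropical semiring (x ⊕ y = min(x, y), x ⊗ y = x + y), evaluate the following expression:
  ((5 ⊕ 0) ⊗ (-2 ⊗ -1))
((5 ⊕ 0) ⊗ (-2 ⊗ -1)) = -3

Expand innermost to outermost. Recall ⊕ takes the minimum of its arguments and ⊗ takes their sum. Working out the expression ((5 ⊕ 0) ⊗ (-2 ⊗ -1)) gives -3.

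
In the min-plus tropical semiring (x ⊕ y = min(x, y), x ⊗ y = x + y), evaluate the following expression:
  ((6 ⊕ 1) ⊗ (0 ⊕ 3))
((6 ⊕ 1) ⊗ (0 ⊕ 3)) = 1

Expand innermost to outermost. Recall ⊕ takes the minimum of its arguments and ⊗ takes their sum. Working out the expression ((6 ⊕ 1) ⊗ (0 ⊕ 3)) gives 1.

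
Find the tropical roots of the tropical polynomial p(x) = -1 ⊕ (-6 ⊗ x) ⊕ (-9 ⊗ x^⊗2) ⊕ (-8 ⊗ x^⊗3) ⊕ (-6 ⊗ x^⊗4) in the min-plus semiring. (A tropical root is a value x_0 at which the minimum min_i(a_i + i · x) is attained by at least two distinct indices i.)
Roots: {-2, -1, 3, 5}

Each tropical root is a break point of the lower envelope of the lines y = a_i + i · x (there are 5 lines, with slopes 0, 1, ..., 4). Only the lines that attain the minimum somewhere contribute to roots; other lines are dominated. Here the surviving (envelope) indices are i = 4, i = 3, i = 2, i = 1, i = 0.
Intersections between consecutive envelope lines give the roots: for adjacent envelope indices i < j the intersection is x = (a_i − a_j) / (j − i). Reading off the sorted break points: {-2, -1, 3, 5}.
Verification: at each break x_0, at least two indices attain the minimum of min_i(a_i + i · x_0).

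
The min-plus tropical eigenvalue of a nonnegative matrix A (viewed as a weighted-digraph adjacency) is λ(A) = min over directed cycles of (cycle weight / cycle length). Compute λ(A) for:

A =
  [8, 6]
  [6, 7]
λ(A) = 6

Enumerate directed cycles and compute their means (weight / length). Sample:
  cycle 0 → 0: weight = 8, length = 1, mean = 8/1 ≈ 8.000
  cycle 1 → 1: weight = 7, length = 1, mean = 7/1 ≈ 7.000
  cycle 0 → 1 → 0: weight = 12, length = 2, mean = 12/2 ≈ 6.000
  cycle 1 → 0 → 1: weight = 12, length = 2, mean = 12/2 ≈ 6.000
Minimum mean = 6.000, attained e.g. along the cycle 0 → 1 → 0 with weight 12 and length 2. So λ(A) = 12/2 = 6.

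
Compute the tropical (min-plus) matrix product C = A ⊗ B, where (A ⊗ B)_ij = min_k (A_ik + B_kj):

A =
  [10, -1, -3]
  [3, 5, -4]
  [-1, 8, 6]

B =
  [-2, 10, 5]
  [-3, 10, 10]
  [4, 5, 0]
A ⊗ B =
  [-4, 2, -3]
  [0, 1, -4]
  [-3, 9, 4]

Apply the min-plus product entry-by-entry:
  C[0][0] = min over k of (A[0][0] + B[0][0] = 10 + -2 = 8, A[0][1] + B[1][0] = -1 + -3 = -4, A[0][2] + B[2][0] = -3 + 4 = 1) = -4 (attained at k = 1)
  C[0][1] = min over k of (A[0][0] + B[0][1] = 10 + 10 = 20, A[0][1] + B[1][1] = -1 + 10 = 9, A[0][2] + B[2][1] = -3 + 5 = 2) = 2 (attained at k = 2)
  C[0][2] = min over k of (A[0][0] + B[0][2] = 10 + 5 = 15, A[0][1] + B[1][2] = -1 + 10 = 9, A[0][2] + B[2][2] = -3 + 0 = -3) = -3 (attained at k = 2)
  C[1][0] = min over k of (A[1][0] + B[0][0] = 3 + -2 = 1, A[1][1] + B[1][0] = 5 + -3 = 2, A[1][2] + B[2][0] = -4 + 4 = 0) = 0 (attained at k = 2)
  C[1][1] = min over k of (A[1][0] + B[0][1] = 3 + 10 = 13, A[1][1] + B[1][1] = 5 + 10 = 15, A[1][2] + B[2][1] = -4 + 5 = 1) = 1 (attained at k = 2)
  C[1][2] = min over k of (A[1][0] + B[0][2] = 3 + 5 = 8, A[1][1] + B[1][2] = 5 + 10 = 15, A[1][2] + B[2][2] = -4 + 0 = -4) = -4 (attained at k = 2)
  C[2][0] = min over k of (A[2][0] + B[0][0] = -1 + -2 = -3, A[2][1] + B[1][0] = 8 + -3 = 5, A[2][2] + B[2][0] = 6 + 4 = 10) = -3 (attained at k = 0)
  C[2][1] = min over k of (A[2][0] + B[0][1] = -1 + 10 = 9, A[2][1] + B[1][1] = 8 + 10 = 18, A[2][2] + B[2][1] = 6 + 5 = 11) = 9 (attained at k = 0)
  C[2][2] = min over k of (A[2][0] + B[0][2] = -1 + 5 = 4, A[2][1] + B[1][2] = 8 + 10 = 18, A[2][2] + B[2][2] = 6 + 0 = 6) = 4 (attained at k = 0)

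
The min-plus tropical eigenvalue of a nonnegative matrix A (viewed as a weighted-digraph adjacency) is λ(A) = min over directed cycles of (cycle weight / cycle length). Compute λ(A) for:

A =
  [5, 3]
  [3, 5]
λ(A) = 3

Enumerate directed cycles and compute their means (weight / length). Sample:
  cycle 0 → 0: weight = 5, length = 1, mean = 5/1 ≈ 5.000
  cycle 1 → 1: weight = 5, length = 1, mean = 5/1 ≈ 5.000
  cycle 0 → 1 → 0: weight = 6, length = 2, mean = 6/2 ≈ 3.000
  cycle 1 → 0 → 1: weight = 6, length = 2, mean = 6/2 ≈ 3.000
Minimum mean = 3.000, attained e.g. along the cycle 0 → 1 → 0 with weight 6 and length 2. So λ(A) = 6/2 = 3.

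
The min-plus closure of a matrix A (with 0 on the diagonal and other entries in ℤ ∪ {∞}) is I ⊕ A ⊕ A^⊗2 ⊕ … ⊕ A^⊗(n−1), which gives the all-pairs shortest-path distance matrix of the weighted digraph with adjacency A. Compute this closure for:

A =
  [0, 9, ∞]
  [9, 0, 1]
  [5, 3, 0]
Closure =
  [0, 9, 10]
  [6, 0, 1]
  [5, 3, 0]

This is the Floyd-Warshall all-pairs shortest-path computation. For each intermediate vertex k = 0, 1, …, 2, update dist[i][j] ← min(dist[i][j], dist[i][k] + dist[k][j]). The final matrix gives, for each (i, j), the minimum total weight of any directed path from i to j (possibly empty when i = j).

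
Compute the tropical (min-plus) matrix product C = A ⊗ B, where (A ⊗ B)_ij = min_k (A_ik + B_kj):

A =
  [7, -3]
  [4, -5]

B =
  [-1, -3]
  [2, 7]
A ⊗ B =
  [-1, 4]
  [-3, 1]

Apply the min-plus product entry-by-entry:
  C[0][0] = min over k of (A[0][0] + B[0][0] = 7 + -1 = 6, A[0][1] + B[1][0] = -3 + 2 = -1) = -1 (attained at k = 1)
  C[0][1] = min over k of (A[0][0] + B[0][1] = 7 + -3 = 4, A[0][1] + B[1][1] = -3 + 7 = 4) = 4 (attained at k = 0)
  C[1][0] = min over k of (A[1][0] + B[0][0] = 4 + -1 = 3, A[1][1] + B[1][0] = -5 + 2 = -3) = -3 (attained at k = 1)
  C[1][1] = min over k of (A[1][0] + B[0][1] = 4 + -3 = 1, A[1][1] + B[1][1] = -5 + 7 = 2) = 1 (attained at k = 0)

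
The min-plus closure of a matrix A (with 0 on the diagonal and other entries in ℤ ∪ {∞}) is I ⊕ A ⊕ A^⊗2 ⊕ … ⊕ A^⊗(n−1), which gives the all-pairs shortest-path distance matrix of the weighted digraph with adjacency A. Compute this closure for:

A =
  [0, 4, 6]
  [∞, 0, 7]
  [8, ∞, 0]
Closure =
  [0, 4, 6]
  [15, 0, 7]
  [8, 12, 0]

This is the Floyd-Warshall all-pairs shortest-path computation. For each intermediate vertex k = 0, 1, …, 2, update dist[i][j] ← min(dist[i][j], dist[i][k] + dist[k][j]). The final matrix gives, for each (i, j), the minimum total weight of any directed path from i to j (possibly empty when i = j).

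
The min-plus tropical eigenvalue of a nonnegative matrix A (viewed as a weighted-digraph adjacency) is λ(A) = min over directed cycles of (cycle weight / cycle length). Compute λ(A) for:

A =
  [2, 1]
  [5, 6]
λ(A) = 2

Enumerate directed cycles and compute their means (weight / length). Sample:
  cycle 0 → 0: weight = 2, length = 1, mean = 2/1 ≈ 2.000
  cycle 1 → 1: weight = 6, length = 1, mean = 6/1 ≈ 6.000
  cycle 0 → 1 → 0: weight = 6, length = 2, mean = 6/2 ≈ 3.000
  cycle 1 → 0 → 1: weight = 6, length = 2, mean = 6/2 ≈ 3.000
Minimum mean = 2.000, attained e.g. along the cycle 0 → 0 with weight 2 and length 1. So λ(A) = 2/1 = 2.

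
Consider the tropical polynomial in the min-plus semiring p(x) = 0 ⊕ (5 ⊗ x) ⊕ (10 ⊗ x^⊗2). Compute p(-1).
p(-1) = 0

A tropical monomial a ⊗ x^⊗i evaluates to a + i · x. Evaluating each term at x = -1:
  Term 0 contributes 0 + 0 · -1 = 0
  Term 1 contributes 5 + 1 · -1 = 4
  Term 2 contributes 10 + 2 · -1 = 8
p(-1) = ⊕ of these = min[0, 4, 8] = 0.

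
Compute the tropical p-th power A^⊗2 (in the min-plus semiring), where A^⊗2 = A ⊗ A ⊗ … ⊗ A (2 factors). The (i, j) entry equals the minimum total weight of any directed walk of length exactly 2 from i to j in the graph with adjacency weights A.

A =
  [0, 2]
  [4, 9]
A^⊗2 =
  [0, 2]
  [4, 6]

Each entry (A^⊗2)_ij equals the minimum over all length-2 walks i = v_0 → v_1 → … → v_2 = j of Σ_t A[v_t][v_{t+1}]. For example, for (i, j) = (0, 1) we minimise over 2 possible intermediate vertex sequences; the minimum is 2, attained along the walk 0 → 0 → 1.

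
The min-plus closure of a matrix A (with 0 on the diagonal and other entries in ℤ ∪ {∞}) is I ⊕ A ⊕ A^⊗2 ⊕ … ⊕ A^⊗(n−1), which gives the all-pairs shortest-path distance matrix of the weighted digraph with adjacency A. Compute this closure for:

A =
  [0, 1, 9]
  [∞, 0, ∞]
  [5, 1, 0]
Closure =
  [0, 1, 9]
  [∞, 0, ∞]
  [5, 1, 0]

This is the Floyd-Warshall all-pairs shortest-path computation. For each intermediate vertex k = 0, 1, …, 2, update dist[i][j] ← min(dist[i][j], dist[i][k] + dist[k][j]). The final matrix gives, for each (i, j), the minimum total weight of any directed path from i to j (possibly empty when i = j).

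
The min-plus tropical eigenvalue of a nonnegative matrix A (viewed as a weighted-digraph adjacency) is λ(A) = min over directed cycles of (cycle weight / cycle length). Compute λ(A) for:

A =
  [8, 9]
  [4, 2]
λ(A) = 2

Enumerate directed cycles and compute their means (weight / length). Sample:
  cycle 0 → 0: weight = 8, length = 1, mean = 8/1 ≈ 8.000
  cycle 1 → 1: weight = 2, length = 1, mean = 2/1 ≈ 2.000
  cycle 0 → 1 → 0: weight = 13, length = 2, mean = 13/2 ≈ 6.500
  cycle 1 → 0 → 1: weight = 13, length = 2, mean = 13/2 ≈ 6.500
Minimum mean = 2.000, attained e.g. along the cycle 1 → 1 with weight 2 and length 1. So λ(A) = 2/1 = 2.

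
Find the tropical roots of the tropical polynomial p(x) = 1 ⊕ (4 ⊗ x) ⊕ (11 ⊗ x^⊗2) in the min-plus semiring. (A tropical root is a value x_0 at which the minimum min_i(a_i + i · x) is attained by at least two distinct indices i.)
Roots: {-7, -3}

Each tropical root is a break point of the lower envelope of the lines y = a_i + i · x (there are 3 lines, with slopes 0, 1, ..., 2). Only the lines that attain the minimum somewhere contribute to roots; other lines are dominated. Here the surviving (envelope) indices are i = 2, i = 1, i = 0.
Intersections between consecutive envelope lines give the roots: for adjacent envelope indices i < j the intersection is x = (a_i − a_j) / (j − i). Reading off the sorted break points: {-7, -3}.
Verification: at each break x_0, at least two indices attain the minimum of min_i(a_i + i · x_0).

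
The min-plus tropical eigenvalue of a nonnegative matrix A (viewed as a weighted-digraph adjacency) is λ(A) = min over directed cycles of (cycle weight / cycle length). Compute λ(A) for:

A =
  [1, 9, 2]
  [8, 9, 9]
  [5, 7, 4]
λ(A) = 1

Enumerate directed cycles and compute their means (weight / length). Sample:
  cycle 0 → 0: weight = 1, length = 1, mean = 1/1 ≈ 1.000
  cycle 1 → 1: weight = 9, length = 1, mean = 9/1 ≈ 9.000
  cycle 2 → 2: weight = 4, length = 1, mean = 4/1 ≈ 4.000
  cycle 0 → 1 → 0: weight = 17, length = 2, mean = 17/2 ≈ 8.500
  cycle 0 → 2 → 0: weight = 7, length = 2, mean = 7/2 ≈ 3.500
  cycle 1 → 0 → 1: weight = 17, length = 2, mean = 17/2 ≈ 8.500
Minimum mean = 1.000, attained e.g. along the cycle 0 → 0 with weight 1 and length 1. So λ(A) = 1/1 = 1.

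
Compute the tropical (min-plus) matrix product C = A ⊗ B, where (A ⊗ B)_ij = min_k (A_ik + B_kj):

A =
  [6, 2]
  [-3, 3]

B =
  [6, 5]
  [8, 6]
A ⊗ B =
  [10, 8]
  [3, 2]

Apply the min-plus product entry-by-entry:
  C[0][0] = min over k of (A[0][0] + B[0][0] = 6 + 6 = 12, A[0][1] + B[1][0] = 2 + 8 = 10) = 10 (attained at k = 1)
  C[0][1] = min over k of (A[0][0] + B[0][1] = 6 + 5 = 11, A[0][1] + B[1][1] = 2 + 6 = 8) = 8 (attained at k = 1)
  C[1][0] = min over k of (A[1][0] + B[0][0] = -3 + 6 = 3, A[1][1] + B[1][0] = 3 + 8 = 11) = 3 (attained at k = 0)
  C[1][1] = min over k of (A[1][0] + B[0][1] = -3 + 5 = 2, A[1][1] + B[1][1] = 3 + 6 = 9) = 2 (attained at k = 0)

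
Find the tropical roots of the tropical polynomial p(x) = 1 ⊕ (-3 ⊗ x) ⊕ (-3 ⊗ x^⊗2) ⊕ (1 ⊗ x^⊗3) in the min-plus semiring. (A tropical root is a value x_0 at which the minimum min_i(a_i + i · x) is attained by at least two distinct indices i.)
Roots: {-4, 0, 4}

Each tropical root is a break point of the lower envelope of the lines y = a_i + i · x (there are 4 lines, with slopes 0, 1, ..., 3). Only the lines that attain the minimum somewhere contribute to roots; other lines are dominated. Here the surviving (envelope) indices are i = 3, i = 2, i = 1, i = 0.
Intersections between consecutive envelope lines give the roots: for adjacent envelope indices i < j the intersection is x = (a_i − a_j) / (j − i). Reading off the sorted break points: {-4, 0, 4}.
Verification: at each break x_0, at least two indices attain the minimum of min_i(a_i + i · x_0).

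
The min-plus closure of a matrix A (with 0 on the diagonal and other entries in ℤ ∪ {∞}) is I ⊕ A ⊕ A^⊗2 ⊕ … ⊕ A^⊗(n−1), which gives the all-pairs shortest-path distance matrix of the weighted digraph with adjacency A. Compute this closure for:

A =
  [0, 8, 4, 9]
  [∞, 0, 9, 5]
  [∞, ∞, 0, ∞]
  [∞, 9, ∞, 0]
Closure =
  [0, 8, 4, 9]
  [∞, 0, 9, 5]
  [∞, ∞, 0, ∞]
  [∞, 9, 18, 0]

This is the Floyd-Warshall all-pairs shortest-path computation. For each intermediate vertex k = 0, 1, …, 3, update dist[i][j] ← min(dist[i][j], dist[i][k] + dist[k][j]). The final matrix gives, for each (i, j), the minimum total weight of any directed path from i to j (possibly empty when i = j).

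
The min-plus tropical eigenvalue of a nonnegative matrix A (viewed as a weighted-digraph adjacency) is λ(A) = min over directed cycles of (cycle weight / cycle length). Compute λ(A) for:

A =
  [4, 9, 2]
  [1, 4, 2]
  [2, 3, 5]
λ(A) = 2

Enumerate directed cycles and compute their means (weight / length). Sample:
  cycle 0 → 0: weight = 4, length = 1, mean = 4/1 ≈ 4.000
  cycle 1 → 1: weight = 4, length = 1, mean = 4/1 ≈ 4.000
  cycle 2 → 2: weight = 5, length = 1, mean = 5/1 ≈ 5.000
  cycle 0 → 1 → 0: weight = 10, length = 2, mean = 10/2 ≈ 5.000
  cycle 0 → 2 → 0: weight = 4, length = 2, mean = 4/2 ≈ 2.000
  cycle 1 → 0 → 1: weight = 10, length = 2, mean = 10/2 ≈ 5.000
Minimum mean = 2.000, attained e.g. along the cycle 0 → 2 → 0 with weight 4 and length 2. So λ(A) = 4/2 = 2.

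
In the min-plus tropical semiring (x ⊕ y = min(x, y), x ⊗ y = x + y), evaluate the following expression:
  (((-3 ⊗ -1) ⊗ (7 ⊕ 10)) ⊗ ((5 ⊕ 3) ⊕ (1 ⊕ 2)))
(((-3 ⊗ -1) ⊗ (7 ⊕ 10)) ⊗ ((5 ⊕ 3) ⊕ (1 ⊕ 2))) = 4

Expand innermost to outermost. Recall ⊕ takes the minimum of its arguments and ⊗ takes their sum. Working out the expression (((-3 ⊗ -1) ⊗ (7 ⊕ 10)) ⊗ ((5 ⊕ 3) ⊕ (1 ⊕ 2))) gives 4.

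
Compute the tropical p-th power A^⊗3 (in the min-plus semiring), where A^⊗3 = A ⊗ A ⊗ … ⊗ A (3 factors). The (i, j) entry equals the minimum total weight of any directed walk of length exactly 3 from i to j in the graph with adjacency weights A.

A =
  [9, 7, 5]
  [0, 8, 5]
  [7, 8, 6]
A^⊗3 =
  [13, 14, 12]
  [7, 13, 11]
  [14, 15, 13]

Each entry (A^⊗3)_ij equals the minimum over all length-3 walks i = v_0 → v_1 → … → v_3 = j of Σ_t A[v_t][v_{t+1}]. For example, for (i, j) = (0, 2) we minimise over 9 possible intermediate vertex sequences; the minimum is 12, attained along the walk 0 → 1 → 0 → 2.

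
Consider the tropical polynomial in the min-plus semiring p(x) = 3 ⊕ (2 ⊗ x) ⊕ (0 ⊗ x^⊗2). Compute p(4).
p(4) = 3

A tropical monomial a ⊗ x^⊗i evaluates to a + i · x. Evaluating each term at x = 4:
  Term 0 contributes 3 + 0 · 4 = 3
  Term 1 contributes 2 + 1 · 4 = 6
  Term 2 contributes 0 + 2 · 4 = 8
p(4) = ⊕ of these = min[3, 6, 8] = 3.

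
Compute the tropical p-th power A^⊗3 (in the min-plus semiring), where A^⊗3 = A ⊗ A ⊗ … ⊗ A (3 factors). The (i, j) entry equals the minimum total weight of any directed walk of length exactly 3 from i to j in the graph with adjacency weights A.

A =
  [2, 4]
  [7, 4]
A^⊗3 =
  [6, 8]
  [11, 12]

Each entry (A^⊗3)_ij equals the minimum over all length-3 walks i = v_0 → v_1 → … → v_3 = j of Σ_t A[v_t][v_{t+1}]. For example, for (i, j) = (0, 1) we minimise over 4 possible intermediate vertex sequences; the minimum is 8, attained along the walk 0 → 0 → 0 → 1.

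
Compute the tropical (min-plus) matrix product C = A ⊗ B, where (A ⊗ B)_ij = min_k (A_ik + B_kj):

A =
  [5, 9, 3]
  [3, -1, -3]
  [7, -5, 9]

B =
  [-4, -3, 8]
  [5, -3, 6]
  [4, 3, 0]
A ⊗ B =
  [1, 2, 3]
  [-1, -4, -3]
  [0, -8, 1]

Apply the min-plus product entry-by-entry:
  C[0][0] = min over k of (A[0][0] + B[0][0] = 5 + -4 = 1, A[0][1] + B[1][0] = 9 + 5 = 14, A[0][2] + B[2][0] = 3 + 4 = 7) = 1 (attained at k = 0)
  C[0][1] = min over k of (A[0][0] + B[0][1] = 5 + -3 = 2, A[0][1] + B[1][1] = 9 + -3 = 6, A[0][2] + B[2][1] = 3 + 3 = 6) = 2 (attained at k = 0)
  C[0][2] = min over k of (A[0][0] + B[0][2] = 5 + 8 = 13, A[0][1] + B[1][2] = 9 + 6 = 15, A[0][2] + B[2][2] = 3 + 0 = 3) = 3 (attained at k = 2)
  C[1][0] = min over k of (A[1][0] + B[0][0] = 3 + -4 = -1, A[1][1] + B[1][0] = -1 + 5 = 4, A[1][2] + B[2][0] = -3 + 4 = 1) = -1 (attained at k = 0)
  C[1][1] = min over k of (A[1][0] + B[0][1] = 3 + -3 = 0, A[1][1] + B[1][1] = -1 + -3 = -4, A[1][2] + B[2][1] = -3 + 3 = 0) = -4 (attained at k = 1)
  C[1][2] = min over k of (A[1][0] + B[0][2] = 3 + 8 = 11, A[1][1] + B[1][2] = -1 + 6 = 5, A[1][2] + B[2][2] = -3 + 0 = -3) = -3 (attained at k = 2)
  C[2][0] = min over k of (A[2][0] + B[0][0] = 7 + -4 = 3, A[2][1] + B[1][0] = -5 + 5 = 0, A[2][2] + B[2][0] = 9 + 4 = 13) = 0 (attained at k = 1)
  C[2][1] = min over k of (A[2][0] + B[0][1] = 7 + -3 = 4, A[2][1] + B[1][1] = -5 + -3 = -8, A[2][2] + B[2][1] = 9 + 3 = 12) = -8 (attained at k = 1)
  C[2][2] = min over k of (A[2][0] + B[0][2] = 7 + 8 = 15, A[2][1] + B[1][2] = -5 + 6 = 1, A[2][2] + B[2][2] = 9 + 0 = 9) = 1 (attained at k = 1)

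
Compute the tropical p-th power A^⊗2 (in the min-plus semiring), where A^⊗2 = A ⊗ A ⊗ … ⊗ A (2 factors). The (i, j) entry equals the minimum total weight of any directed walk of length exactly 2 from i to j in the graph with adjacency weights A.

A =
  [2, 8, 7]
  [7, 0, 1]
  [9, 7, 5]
A^⊗2 =
  [4, 8, 9]
  [7, 0, 1]
  [11, 7, 8]

Each entry (A^⊗2)_ij equals the minimum over all length-2 walks i = v_0 → v_1 → … → v_2 = j of Σ_t A[v_t][v_{t+1}]. For example, for (i, j) = (0, 2) we minimise over 3 possible intermediate vertex sequences; the minimum is 9, attained along the walk 0 → 0 → 2.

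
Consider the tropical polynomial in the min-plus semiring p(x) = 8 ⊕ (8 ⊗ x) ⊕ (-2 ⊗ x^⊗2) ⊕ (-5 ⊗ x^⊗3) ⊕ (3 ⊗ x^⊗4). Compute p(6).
p(6) = 8

A tropical monomial a ⊗ x^⊗i evaluates to a + i · x. Evaluating each term at x = 6:
  Term 0 contributes 8 + 0 · 6 = 8
  Term 1 contributes 8 + 1 · 6 = 14
  Term 2 contributes -2 + 2 · 6 = 10
  Term 3 contributes -5 + 3 · 6 = 13
  Term 4 contributes 3 + 4 · 6 = 27
p(6) = ⊕ of these = min[8, 14, 10, 13, 27] = 8.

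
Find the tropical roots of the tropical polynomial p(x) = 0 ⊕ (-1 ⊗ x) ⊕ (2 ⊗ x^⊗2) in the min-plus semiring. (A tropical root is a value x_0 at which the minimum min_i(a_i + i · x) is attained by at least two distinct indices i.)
Roots: {-3, 1}

Each tropical root is a break point of the lower envelope of the lines y = a_i + i · x (there are 3 lines, with slopes 0, 1, ..., 2). Only the lines that attain the minimum somewhere contribute to roots; other lines are dominated. Here the surviving (envelope) indices are i = 2, i = 1, i = 0.
Intersections between consecutive envelope lines give the roots: for adjacent envelope indices i < j the intersection is x = (a_i − a_j) / (j − i). Reading off the sorted break points: {-3, 1}.
Verification: at each break x_0, at least two indices attain the minimum of min_i(a_i + i · x_0).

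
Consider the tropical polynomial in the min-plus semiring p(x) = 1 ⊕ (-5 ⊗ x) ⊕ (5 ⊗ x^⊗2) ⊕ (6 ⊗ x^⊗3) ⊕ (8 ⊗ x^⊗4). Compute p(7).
p(7) = 1

A tropical monomial a ⊗ x^⊗i evaluates to a + i · x. Evaluating each term at x = 7:
  Term 0 contributes 1 + 0 · 7 = 1
  Term 1 contributes -5 + 1 · 7 = 2
  Term 2 contributes 5 + 2 · 7 = 19
  Term 3 contributes 6 + 3 · 7 = 27
  Term 4 contributes 8 + 4 · 7 = 36
p(7) = ⊕ of these = min[1, 2, 19, 27, 36] = 1.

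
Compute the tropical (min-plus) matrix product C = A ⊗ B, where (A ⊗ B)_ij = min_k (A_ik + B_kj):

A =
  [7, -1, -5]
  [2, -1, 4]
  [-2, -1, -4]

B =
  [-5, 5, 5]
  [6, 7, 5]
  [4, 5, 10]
A ⊗ B =
  [-1, 0, 4]
  [-3, 6, 4]
  [-7, 1, 3]

Apply the min-plus product entry-by-entry:
  C[0][0] = min over k of (A[0][0] + B[0][0] = 7 + -5 = 2, A[0][1] + B[1][0] = -1 + 6 = 5, A[0][2] + B[2][0] = -5 + 4 = -1) = -1 (attained at k = 2)
  C[0][1] = min over k of (A[0][0] + B[0][1] = 7 + 5 = 12, A[0][1] + B[1][1] = -1 + 7 = 6, A[0][2] + B[2][1] = -5 + 5 = 0) = 0 (attained at k = 2)
  C[0][2] = min over k of (A[0][0] + B[0][2] = 7 + 5 = 12, A[0][1] + B[1][2] = -1 + 5 = 4, A[0][2] + B[2][2] = -5 + 10 = 5) = 4 (attained at k = 1)
  C[1][0] = min over k of (A[1][0] + B[0][0] = 2 + -5 = -3, A[1][1] + B[1][0] = -1 + 6 = 5, A[1][2] + B[2][0] = 4 + 4 = 8) = -3 (attained at k = 0)
  C[1][1] = min over k of (A[1][0] + B[0][1] = 2 + 5 = 7, A[1][1] + B[1][1] = -1 + 7 = 6, A[1][2] + B[2][1] = 4 + 5 = 9) = 6 (attained at k = 1)
  C[1][2] = min over k of (A[1][0] + B[0][2] = 2 + 5 = 7, A[1][1] + B[1][2] = -1 + 5 = 4, A[1][2] + B[2][2] = 4 + 10 = 14) = 4 (attained at k = 1)
  C[2][0] = min over k of (A[2][0] + B[0][0] = -2 + -5 = -7, A[2][1] + B[1][0] = -1 + 6 = 5, A[2][2] + B[2][0] = -4 + 4 = 0) = -7 (attained at k = 0)
  C[2][1] = min over k of (A[2][0] + B[0][1] = -2 + 5 = 3, A[2][1] + B[1][1] = -1 + 7 = 6, A[2][2] + B[2][1] = -4 + 5 = 1) = 1 (attained at k = 2)
  C[2][2] = min over k of (A[2][0] + B[0][2] = -2 + 5 = 3, A[2][1] + B[1][2] = -1 + 5 = 4, A[2][2] + B[2][2] = -4 + 10 = 6) = 3 (attained at k = 0)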